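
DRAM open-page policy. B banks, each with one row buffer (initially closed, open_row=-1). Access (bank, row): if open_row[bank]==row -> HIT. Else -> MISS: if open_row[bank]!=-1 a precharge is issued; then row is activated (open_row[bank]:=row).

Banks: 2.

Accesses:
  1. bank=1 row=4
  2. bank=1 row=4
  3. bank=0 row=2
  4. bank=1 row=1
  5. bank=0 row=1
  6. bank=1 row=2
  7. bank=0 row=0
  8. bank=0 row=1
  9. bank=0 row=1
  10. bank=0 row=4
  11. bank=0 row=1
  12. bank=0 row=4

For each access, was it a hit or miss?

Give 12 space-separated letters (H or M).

Acc 1: bank1 row4 -> MISS (open row4); precharges=0
Acc 2: bank1 row4 -> HIT
Acc 3: bank0 row2 -> MISS (open row2); precharges=0
Acc 4: bank1 row1 -> MISS (open row1); precharges=1
Acc 5: bank0 row1 -> MISS (open row1); precharges=2
Acc 6: bank1 row2 -> MISS (open row2); precharges=3
Acc 7: bank0 row0 -> MISS (open row0); precharges=4
Acc 8: bank0 row1 -> MISS (open row1); precharges=5
Acc 9: bank0 row1 -> HIT
Acc 10: bank0 row4 -> MISS (open row4); precharges=6
Acc 11: bank0 row1 -> MISS (open row1); precharges=7
Acc 12: bank0 row4 -> MISS (open row4); precharges=8

Answer: M H M M M M M M H M M M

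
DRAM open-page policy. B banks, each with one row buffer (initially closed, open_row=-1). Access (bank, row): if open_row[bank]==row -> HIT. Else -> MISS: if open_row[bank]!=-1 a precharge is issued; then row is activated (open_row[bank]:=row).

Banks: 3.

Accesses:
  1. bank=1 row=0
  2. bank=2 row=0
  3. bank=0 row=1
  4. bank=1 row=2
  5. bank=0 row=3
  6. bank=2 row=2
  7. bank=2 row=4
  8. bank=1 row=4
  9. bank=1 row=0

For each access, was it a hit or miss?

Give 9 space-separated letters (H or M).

Acc 1: bank1 row0 -> MISS (open row0); precharges=0
Acc 2: bank2 row0 -> MISS (open row0); precharges=0
Acc 3: bank0 row1 -> MISS (open row1); precharges=0
Acc 4: bank1 row2 -> MISS (open row2); precharges=1
Acc 5: bank0 row3 -> MISS (open row3); precharges=2
Acc 6: bank2 row2 -> MISS (open row2); precharges=3
Acc 7: bank2 row4 -> MISS (open row4); precharges=4
Acc 8: bank1 row4 -> MISS (open row4); precharges=5
Acc 9: bank1 row0 -> MISS (open row0); precharges=6

Answer: M M M M M M M M M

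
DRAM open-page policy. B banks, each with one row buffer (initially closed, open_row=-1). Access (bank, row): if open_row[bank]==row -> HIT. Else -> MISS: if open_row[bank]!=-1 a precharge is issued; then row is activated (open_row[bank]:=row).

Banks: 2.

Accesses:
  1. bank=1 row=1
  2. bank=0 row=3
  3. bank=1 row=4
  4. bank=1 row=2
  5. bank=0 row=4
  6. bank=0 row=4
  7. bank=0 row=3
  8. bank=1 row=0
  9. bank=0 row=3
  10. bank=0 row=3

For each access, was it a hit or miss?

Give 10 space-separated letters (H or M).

Acc 1: bank1 row1 -> MISS (open row1); precharges=0
Acc 2: bank0 row3 -> MISS (open row3); precharges=0
Acc 3: bank1 row4 -> MISS (open row4); precharges=1
Acc 4: bank1 row2 -> MISS (open row2); precharges=2
Acc 5: bank0 row4 -> MISS (open row4); precharges=3
Acc 6: bank0 row4 -> HIT
Acc 7: bank0 row3 -> MISS (open row3); precharges=4
Acc 8: bank1 row0 -> MISS (open row0); precharges=5
Acc 9: bank0 row3 -> HIT
Acc 10: bank0 row3 -> HIT

Answer: M M M M M H M M H H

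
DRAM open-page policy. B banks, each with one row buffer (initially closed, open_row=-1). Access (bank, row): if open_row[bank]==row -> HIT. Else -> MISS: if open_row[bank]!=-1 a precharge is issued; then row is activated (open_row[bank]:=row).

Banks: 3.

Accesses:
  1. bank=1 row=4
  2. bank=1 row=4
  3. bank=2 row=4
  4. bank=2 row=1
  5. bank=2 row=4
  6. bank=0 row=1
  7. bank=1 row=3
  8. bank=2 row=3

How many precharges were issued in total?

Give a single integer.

Acc 1: bank1 row4 -> MISS (open row4); precharges=0
Acc 2: bank1 row4 -> HIT
Acc 3: bank2 row4 -> MISS (open row4); precharges=0
Acc 4: bank2 row1 -> MISS (open row1); precharges=1
Acc 5: bank2 row4 -> MISS (open row4); precharges=2
Acc 6: bank0 row1 -> MISS (open row1); precharges=2
Acc 7: bank1 row3 -> MISS (open row3); precharges=3
Acc 8: bank2 row3 -> MISS (open row3); precharges=4

Answer: 4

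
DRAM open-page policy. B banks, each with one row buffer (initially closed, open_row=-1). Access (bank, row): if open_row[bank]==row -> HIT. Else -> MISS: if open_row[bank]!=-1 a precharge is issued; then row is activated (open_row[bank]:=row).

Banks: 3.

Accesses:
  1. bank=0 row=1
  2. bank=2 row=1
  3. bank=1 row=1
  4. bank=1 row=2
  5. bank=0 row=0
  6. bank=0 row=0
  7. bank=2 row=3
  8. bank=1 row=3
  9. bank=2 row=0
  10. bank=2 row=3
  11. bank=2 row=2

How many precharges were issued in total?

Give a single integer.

Answer: 7

Derivation:
Acc 1: bank0 row1 -> MISS (open row1); precharges=0
Acc 2: bank2 row1 -> MISS (open row1); precharges=0
Acc 3: bank1 row1 -> MISS (open row1); precharges=0
Acc 4: bank1 row2 -> MISS (open row2); precharges=1
Acc 5: bank0 row0 -> MISS (open row0); precharges=2
Acc 6: bank0 row0 -> HIT
Acc 7: bank2 row3 -> MISS (open row3); precharges=3
Acc 8: bank1 row3 -> MISS (open row3); precharges=4
Acc 9: bank2 row0 -> MISS (open row0); precharges=5
Acc 10: bank2 row3 -> MISS (open row3); precharges=6
Acc 11: bank2 row2 -> MISS (open row2); precharges=7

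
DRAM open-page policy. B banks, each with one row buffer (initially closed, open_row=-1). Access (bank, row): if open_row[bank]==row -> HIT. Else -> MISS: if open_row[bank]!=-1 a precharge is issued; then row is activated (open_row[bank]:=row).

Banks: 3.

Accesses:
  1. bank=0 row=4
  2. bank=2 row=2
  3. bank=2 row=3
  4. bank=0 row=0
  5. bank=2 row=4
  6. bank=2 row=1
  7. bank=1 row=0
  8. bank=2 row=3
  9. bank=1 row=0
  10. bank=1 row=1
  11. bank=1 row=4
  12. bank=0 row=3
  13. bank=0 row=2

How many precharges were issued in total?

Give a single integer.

Acc 1: bank0 row4 -> MISS (open row4); precharges=0
Acc 2: bank2 row2 -> MISS (open row2); precharges=0
Acc 3: bank2 row3 -> MISS (open row3); precharges=1
Acc 4: bank0 row0 -> MISS (open row0); precharges=2
Acc 5: bank2 row4 -> MISS (open row4); precharges=3
Acc 6: bank2 row1 -> MISS (open row1); precharges=4
Acc 7: bank1 row0 -> MISS (open row0); precharges=4
Acc 8: bank2 row3 -> MISS (open row3); precharges=5
Acc 9: bank1 row0 -> HIT
Acc 10: bank1 row1 -> MISS (open row1); precharges=6
Acc 11: bank1 row4 -> MISS (open row4); precharges=7
Acc 12: bank0 row3 -> MISS (open row3); precharges=8
Acc 13: bank0 row2 -> MISS (open row2); precharges=9

Answer: 9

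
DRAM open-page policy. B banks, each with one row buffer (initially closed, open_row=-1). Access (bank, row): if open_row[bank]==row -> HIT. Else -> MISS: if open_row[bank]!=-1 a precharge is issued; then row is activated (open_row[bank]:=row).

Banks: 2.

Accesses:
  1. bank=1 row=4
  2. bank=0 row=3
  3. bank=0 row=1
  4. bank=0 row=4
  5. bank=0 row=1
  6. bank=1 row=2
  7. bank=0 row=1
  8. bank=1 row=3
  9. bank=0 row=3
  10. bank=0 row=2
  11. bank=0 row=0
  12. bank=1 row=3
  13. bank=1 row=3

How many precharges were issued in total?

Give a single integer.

Answer: 8

Derivation:
Acc 1: bank1 row4 -> MISS (open row4); precharges=0
Acc 2: bank0 row3 -> MISS (open row3); precharges=0
Acc 3: bank0 row1 -> MISS (open row1); precharges=1
Acc 4: bank0 row4 -> MISS (open row4); precharges=2
Acc 5: bank0 row1 -> MISS (open row1); precharges=3
Acc 6: bank1 row2 -> MISS (open row2); precharges=4
Acc 7: bank0 row1 -> HIT
Acc 8: bank1 row3 -> MISS (open row3); precharges=5
Acc 9: bank0 row3 -> MISS (open row3); precharges=6
Acc 10: bank0 row2 -> MISS (open row2); precharges=7
Acc 11: bank0 row0 -> MISS (open row0); precharges=8
Acc 12: bank1 row3 -> HIT
Acc 13: bank1 row3 -> HIT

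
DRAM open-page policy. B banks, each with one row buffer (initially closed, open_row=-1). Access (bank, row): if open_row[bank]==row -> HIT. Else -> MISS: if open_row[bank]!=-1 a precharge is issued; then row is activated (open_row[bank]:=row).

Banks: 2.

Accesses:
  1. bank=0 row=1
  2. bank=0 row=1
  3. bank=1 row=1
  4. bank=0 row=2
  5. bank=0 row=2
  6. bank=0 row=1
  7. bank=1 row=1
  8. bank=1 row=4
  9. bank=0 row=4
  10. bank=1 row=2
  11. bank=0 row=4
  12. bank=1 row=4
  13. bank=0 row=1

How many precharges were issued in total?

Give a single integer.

Answer: 7

Derivation:
Acc 1: bank0 row1 -> MISS (open row1); precharges=0
Acc 2: bank0 row1 -> HIT
Acc 3: bank1 row1 -> MISS (open row1); precharges=0
Acc 4: bank0 row2 -> MISS (open row2); precharges=1
Acc 5: bank0 row2 -> HIT
Acc 6: bank0 row1 -> MISS (open row1); precharges=2
Acc 7: bank1 row1 -> HIT
Acc 8: bank1 row4 -> MISS (open row4); precharges=3
Acc 9: bank0 row4 -> MISS (open row4); precharges=4
Acc 10: bank1 row2 -> MISS (open row2); precharges=5
Acc 11: bank0 row4 -> HIT
Acc 12: bank1 row4 -> MISS (open row4); precharges=6
Acc 13: bank0 row1 -> MISS (open row1); precharges=7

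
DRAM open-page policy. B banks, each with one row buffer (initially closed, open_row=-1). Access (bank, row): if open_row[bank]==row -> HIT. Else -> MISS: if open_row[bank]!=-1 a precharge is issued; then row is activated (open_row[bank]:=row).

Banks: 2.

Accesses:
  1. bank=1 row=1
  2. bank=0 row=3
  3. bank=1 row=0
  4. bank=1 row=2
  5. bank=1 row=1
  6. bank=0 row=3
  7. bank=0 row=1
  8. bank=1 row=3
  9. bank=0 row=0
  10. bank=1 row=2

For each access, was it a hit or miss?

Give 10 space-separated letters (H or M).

Answer: M M M M M H M M M M

Derivation:
Acc 1: bank1 row1 -> MISS (open row1); precharges=0
Acc 2: bank0 row3 -> MISS (open row3); precharges=0
Acc 3: bank1 row0 -> MISS (open row0); precharges=1
Acc 4: bank1 row2 -> MISS (open row2); precharges=2
Acc 5: bank1 row1 -> MISS (open row1); precharges=3
Acc 6: bank0 row3 -> HIT
Acc 7: bank0 row1 -> MISS (open row1); precharges=4
Acc 8: bank1 row3 -> MISS (open row3); precharges=5
Acc 9: bank0 row0 -> MISS (open row0); precharges=6
Acc 10: bank1 row2 -> MISS (open row2); precharges=7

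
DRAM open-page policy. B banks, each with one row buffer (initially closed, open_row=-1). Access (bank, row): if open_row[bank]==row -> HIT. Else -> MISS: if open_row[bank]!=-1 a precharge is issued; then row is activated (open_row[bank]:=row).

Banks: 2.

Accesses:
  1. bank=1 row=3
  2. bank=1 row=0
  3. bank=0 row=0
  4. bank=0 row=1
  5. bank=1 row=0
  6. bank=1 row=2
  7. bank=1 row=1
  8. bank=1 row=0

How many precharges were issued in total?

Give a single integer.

Answer: 5

Derivation:
Acc 1: bank1 row3 -> MISS (open row3); precharges=0
Acc 2: bank1 row0 -> MISS (open row0); precharges=1
Acc 3: bank0 row0 -> MISS (open row0); precharges=1
Acc 4: bank0 row1 -> MISS (open row1); precharges=2
Acc 5: bank1 row0 -> HIT
Acc 6: bank1 row2 -> MISS (open row2); precharges=3
Acc 7: bank1 row1 -> MISS (open row1); precharges=4
Acc 8: bank1 row0 -> MISS (open row0); precharges=5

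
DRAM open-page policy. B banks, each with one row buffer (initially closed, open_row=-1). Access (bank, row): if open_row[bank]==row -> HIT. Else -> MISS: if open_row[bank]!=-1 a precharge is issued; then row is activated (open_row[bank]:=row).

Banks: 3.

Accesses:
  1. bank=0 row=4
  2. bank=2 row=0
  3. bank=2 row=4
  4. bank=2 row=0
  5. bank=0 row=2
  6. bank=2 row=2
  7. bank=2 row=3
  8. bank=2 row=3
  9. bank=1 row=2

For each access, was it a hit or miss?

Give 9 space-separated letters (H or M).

Acc 1: bank0 row4 -> MISS (open row4); precharges=0
Acc 2: bank2 row0 -> MISS (open row0); precharges=0
Acc 3: bank2 row4 -> MISS (open row4); precharges=1
Acc 4: bank2 row0 -> MISS (open row0); precharges=2
Acc 5: bank0 row2 -> MISS (open row2); precharges=3
Acc 6: bank2 row2 -> MISS (open row2); precharges=4
Acc 7: bank2 row3 -> MISS (open row3); precharges=5
Acc 8: bank2 row3 -> HIT
Acc 9: bank1 row2 -> MISS (open row2); precharges=5

Answer: M M M M M M M H M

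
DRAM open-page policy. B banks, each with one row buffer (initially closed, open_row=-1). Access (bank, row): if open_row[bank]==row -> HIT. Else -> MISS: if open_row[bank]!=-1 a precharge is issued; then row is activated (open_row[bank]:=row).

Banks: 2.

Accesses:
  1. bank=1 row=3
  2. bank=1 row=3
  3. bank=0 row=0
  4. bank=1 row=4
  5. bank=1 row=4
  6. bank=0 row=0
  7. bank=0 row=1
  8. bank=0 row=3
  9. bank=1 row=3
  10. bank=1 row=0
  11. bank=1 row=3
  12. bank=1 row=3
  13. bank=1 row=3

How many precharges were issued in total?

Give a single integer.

Answer: 6

Derivation:
Acc 1: bank1 row3 -> MISS (open row3); precharges=0
Acc 2: bank1 row3 -> HIT
Acc 3: bank0 row0 -> MISS (open row0); precharges=0
Acc 4: bank1 row4 -> MISS (open row4); precharges=1
Acc 5: bank1 row4 -> HIT
Acc 6: bank0 row0 -> HIT
Acc 7: bank0 row1 -> MISS (open row1); precharges=2
Acc 8: bank0 row3 -> MISS (open row3); precharges=3
Acc 9: bank1 row3 -> MISS (open row3); precharges=4
Acc 10: bank1 row0 -> MISS (open row0); precharges=5
Acc 11: bank1 row3 -> MISS (open row3); precharges=6
Acc 12: bank1 row3 -> HIT
Acc 13: bank1 row3 -> HIT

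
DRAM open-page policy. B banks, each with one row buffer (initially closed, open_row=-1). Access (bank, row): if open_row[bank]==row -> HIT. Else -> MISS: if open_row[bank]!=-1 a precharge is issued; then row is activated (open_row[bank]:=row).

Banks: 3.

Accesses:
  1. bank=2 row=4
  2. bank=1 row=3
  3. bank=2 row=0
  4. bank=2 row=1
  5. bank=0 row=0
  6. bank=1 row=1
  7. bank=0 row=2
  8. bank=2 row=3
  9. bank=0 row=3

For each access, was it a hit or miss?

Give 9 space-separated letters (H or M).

Acc 1: bank2 row4 -> MISS (open row4); precharges=0
Acc 2: bank1 row3 -> MISS (open row3); precharges=0
Acc 3: bank2 row0 -> MISS (open row0); precharges=1
Acc 4: bank2 row1 -> MISS (open row1); precharges=2
Acc 5: bank0 row0 -> MISS (open row0); precharges=2
Acc 6: bank1 row1 -> MISS (open row1); precharges=3
Acc 7: bank0 row2 -> MISS (open row2); precharges=4
Acc 8: bank2 row3 -> MISS (open row3); precharges=5
Acc 9: bank0 row3 -> MISS (open row3); precharges=6

Answer: M M M M M M M M M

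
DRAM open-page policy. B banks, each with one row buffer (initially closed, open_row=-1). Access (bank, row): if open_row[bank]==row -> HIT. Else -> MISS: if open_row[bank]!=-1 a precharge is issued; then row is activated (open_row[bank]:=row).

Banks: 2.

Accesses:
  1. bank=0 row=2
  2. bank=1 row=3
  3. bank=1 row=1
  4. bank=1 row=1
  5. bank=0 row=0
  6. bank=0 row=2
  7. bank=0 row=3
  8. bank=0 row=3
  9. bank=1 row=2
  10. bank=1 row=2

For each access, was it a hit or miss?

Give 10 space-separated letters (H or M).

Acc 1: bank0 row2 -> MISS (open row2); precharges=0
Acc 2: bank1 row3 -> MISS (open row3); precharges=0
Acc 3: bank1 row1 -> MISS (open row1); precharges=1
Acc 4: bank1 row1 -> HIT
Acc 5: bank0 row0 -> MISS (open row0); precharges=2
Acc 6: bank0 row2 -> MISS (open row2); precharges=3
Acc 7: bank0 row3 -> MISS (open row3); precharges=4
Acc 8: bank0 row3 -> HIT
Acc 9: bank1 row2 -> MISS (open row2); precharges=5
Acc 10: bank1 row2 -> HIT

Answer: M M M H M M M H M H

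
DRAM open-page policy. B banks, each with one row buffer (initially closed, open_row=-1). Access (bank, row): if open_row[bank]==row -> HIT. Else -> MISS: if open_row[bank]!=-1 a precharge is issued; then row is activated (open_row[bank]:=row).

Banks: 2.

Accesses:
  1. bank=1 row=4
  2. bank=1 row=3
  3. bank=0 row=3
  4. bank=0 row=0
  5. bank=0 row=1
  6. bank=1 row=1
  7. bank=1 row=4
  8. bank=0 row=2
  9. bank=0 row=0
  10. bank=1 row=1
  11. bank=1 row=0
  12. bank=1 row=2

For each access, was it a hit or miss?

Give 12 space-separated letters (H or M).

Acc 1: bank1 row4 -> MISS (open row4); precharges=0
Acc 2: bank1 row3 -> MISS (open row3); precharges=1
Acc 3: bank0 row3 -> MISS (open row3); precharges=1
Acc 4: bank0 row0 -> MISS (open row0); precharges=2
Acc 5: bank0 row1 -> MISS (open row1); precharges=3
Acc 6: bank1 row1 -> MISS (open row1); precharges=4
Acc 7: bank1 row4 -> MISS (open row4); precharges=5
Acc 8: bank0 row2 -> MISS (open row2); precharges=6
Acc 9: bank0 row0 -> MISS (open row0); precharges=7
Acc 10: bank1 row1 -> MISS (open row1); precharges=8
Acc 11: bank1 row0 -> MISS (open row0); precharges=9
Acc 12: bank1 row2 -> MISS (open row2); precharges=10

Answer: M M M M M M M M M M M M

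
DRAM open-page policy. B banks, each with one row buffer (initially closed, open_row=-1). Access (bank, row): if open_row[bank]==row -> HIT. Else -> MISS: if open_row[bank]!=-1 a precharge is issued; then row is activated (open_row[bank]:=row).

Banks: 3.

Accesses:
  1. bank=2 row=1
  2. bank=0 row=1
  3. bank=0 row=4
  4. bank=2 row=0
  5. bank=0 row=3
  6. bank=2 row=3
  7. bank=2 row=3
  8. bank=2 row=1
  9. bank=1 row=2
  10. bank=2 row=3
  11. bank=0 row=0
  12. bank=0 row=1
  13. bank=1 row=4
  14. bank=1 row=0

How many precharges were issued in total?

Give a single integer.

Acc 1: bank2 row1 -> MISS (open row1); precharges=0
Acc 2: bank0 row1 -> MISS (open row1); precharges=0
Acc 3: bank0 row4 -> MISS (open row4); precharges=1
Acc 4: bank2 row0 -> MISS (open row0); precharges=2
Acc 5: bank0 row3 -> MISS (open row3); precharges=3
Acc 6: bank2 row3 -> MISS (open row3); precharges=4
Acc 7: bank2 row3 -> HIT
Acc 8: bank2 row1 -> MISS (open row1); precharges=5
Acc 9: bank1 row2 -> MISS (open row2); precharges=5
Acc 10: bank2 row3 -> MISS (open row3); precharges=6
Acc 11: bank0 row0 -> MISS (open row0); precharges=7
Acc 12: bank0 row1 -> MISS (open row1); precharges=8
Acc 13: bank1 row4 -> MISS (open row4); precharges=9
Acc 14: bank1 row0 -> MISS (open row0); precharges=10

Answer: 10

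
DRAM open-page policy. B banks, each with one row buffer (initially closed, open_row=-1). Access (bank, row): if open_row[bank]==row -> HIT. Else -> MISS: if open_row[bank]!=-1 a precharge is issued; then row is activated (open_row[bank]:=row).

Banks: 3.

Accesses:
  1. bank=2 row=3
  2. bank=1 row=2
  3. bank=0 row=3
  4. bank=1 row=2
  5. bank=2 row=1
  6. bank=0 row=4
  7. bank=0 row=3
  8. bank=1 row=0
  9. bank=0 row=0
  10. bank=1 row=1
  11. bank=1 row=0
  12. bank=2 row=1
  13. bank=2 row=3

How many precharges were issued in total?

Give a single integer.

Acc 1: bank2 row3 -> MISS (open row3); precharges=0
Acc 2: bank1 row2 -> MISS (open row2); precharges=0
Acc 3: bank0 row3 -> MISS (open row3); precharges=0
Acc 4: bank1 row2 -> HIT
Acc 5: bank2 row1 -> MISS (open row1); precharges=1
Acc 6: bank0 row4 -> MISS (open row4); precharges=2
Acc 7: bank0 row3 -> MISS (open row3); precharges=3
Acc 8: bank1 row0 -> MISS (open row0); precharges=4
Acc 9: bank0 row0 -> MISS (open row0); precharges=5
Acc 10: bank1 row1 -> MISS (open row1); precharges=6
Acc 11: bank1 row0 -> MISS (open row0); precharges=7
Acc 12: bank2 row1 -> HIT
Acc 13: bank2 row3 -> MISS (open row3); precharges=8

Answer: 8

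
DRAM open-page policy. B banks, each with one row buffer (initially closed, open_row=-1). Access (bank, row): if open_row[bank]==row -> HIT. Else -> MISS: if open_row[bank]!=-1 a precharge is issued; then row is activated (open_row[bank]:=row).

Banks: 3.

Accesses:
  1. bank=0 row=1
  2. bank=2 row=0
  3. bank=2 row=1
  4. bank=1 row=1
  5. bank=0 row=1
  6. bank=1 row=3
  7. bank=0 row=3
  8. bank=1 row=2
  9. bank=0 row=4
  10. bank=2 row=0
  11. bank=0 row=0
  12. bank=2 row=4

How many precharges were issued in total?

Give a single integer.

Acc 1: bank0 row1 -> MISS (open row1); precharges=0
Acc 2: bank2 row0 -> MISS (open row0); precharges=0
Acc 3: bank2 row1 -> MISS (open row1); precharges=1
Acc 4: bank1 row1 -> MISS (open row1); precharges=1
Acc 5: bank0 row1 -> HIT
Acc 6: bank1 row3 -> MISS (open row3); precharges=2
Acc 7: bank0 row3 -> MISS (open row3); precharges=3
Acc 8: bank1 row2 -> MISS (open row2); precharges=4
Acc 9: bank0 row4 -> MISS (open row4); precharges=5
Acc 10: bank2 row0 -> MISS (open row0); precharges=6
Acc 11: bank0 row0 -> MISS (open row0); precharges=7
Acc 12: bank2 row4 -> MISS (open row4); precharges=8

Answer: 8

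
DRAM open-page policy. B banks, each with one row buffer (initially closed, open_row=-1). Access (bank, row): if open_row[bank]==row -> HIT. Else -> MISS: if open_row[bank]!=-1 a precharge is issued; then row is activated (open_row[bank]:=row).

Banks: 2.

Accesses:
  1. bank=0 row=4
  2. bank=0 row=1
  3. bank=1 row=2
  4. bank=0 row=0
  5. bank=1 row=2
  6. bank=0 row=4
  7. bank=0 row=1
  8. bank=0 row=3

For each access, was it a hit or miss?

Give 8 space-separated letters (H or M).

Acc 1: bank0 row4 -> MISS (open row4); precharges=0
Acc 2: bank0 row1 -> MISS (open row1); precharges=1
Acc 3: bank1 row2 -> MISS (open row2); precharges=1
Acc 4: bank0 row0 -> MISS (open row0); precharges=2
Acc 5: bank1 row2 -> HIT
Acc 6: bank0 row4 -> MISS (open row4); precharges=3
Acc 7: bank0 row1 -> MISS (open row1); precharges=4
Acc 8: bank0 row3 -> MISS (open row3); precharges=5

Answer: M M M M H M M M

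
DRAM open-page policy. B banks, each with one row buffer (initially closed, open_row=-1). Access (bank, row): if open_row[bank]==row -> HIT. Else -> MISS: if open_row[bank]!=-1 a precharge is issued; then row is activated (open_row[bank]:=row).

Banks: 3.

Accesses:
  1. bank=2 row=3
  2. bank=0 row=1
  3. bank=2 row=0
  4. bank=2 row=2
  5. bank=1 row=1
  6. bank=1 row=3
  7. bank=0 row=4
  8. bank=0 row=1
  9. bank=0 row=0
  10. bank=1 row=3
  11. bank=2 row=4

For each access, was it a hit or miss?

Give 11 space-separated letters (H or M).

Answer: M M M M M M M M M H M

Derivation:
Acc 1: bank2 row3 -> MISS (open row3); precharges=0
Acc 2: bank0 row1 -> MISS (open row1); precharges=0
Acc 3: bank2 row0 -> MISS (open row0); precharges=1
Acc 4: bank2 row2 -> MISS (open row2); precharges=2
Acc 5: bank1 row1 -> MISS (open row1); precharges=2
Acc 6: bank1 row3 -> MISS (open row3); precharges=3
Acc 7: bank0 row4 -> MISS (open row4); precharges=4
Acc 8: bank0 row1 -> MISS (open row1); precharges=5
Acc 9: bank0 row0 -> MISS (open row0); precharges=6
Acc 10: bank1 row3 -> HIT
Acc 11: bank2 row4 -> MISS (open row4); precharges=7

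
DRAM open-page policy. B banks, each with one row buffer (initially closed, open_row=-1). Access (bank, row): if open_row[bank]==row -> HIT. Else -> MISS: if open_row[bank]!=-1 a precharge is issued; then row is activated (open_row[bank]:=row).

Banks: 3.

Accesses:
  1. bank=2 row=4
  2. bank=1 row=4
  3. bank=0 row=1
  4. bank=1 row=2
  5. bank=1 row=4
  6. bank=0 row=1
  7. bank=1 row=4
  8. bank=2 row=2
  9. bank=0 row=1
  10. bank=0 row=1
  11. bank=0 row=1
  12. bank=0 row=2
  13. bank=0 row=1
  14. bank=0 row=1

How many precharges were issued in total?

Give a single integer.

Acc 1: bank2 row4 -> MISS (open row4); precharges=0
Acc 2: bank1 row4 -> MISS (open row4); precharges=0
Acc 3: bank0 row1 -> MISS (open row1); precharges=0
Acc 4: bank1 row2 -> MISS (open row2); precharges=1
Acc 5: bank1 row4 -> MISS (open row4); precharges=2
Acc 6: bank0 row1 -> HIT
Acc 7: bank1 row4 -> HIT
Acc 8: bank2 row2 -> MISS (open row2); precharges=3
Acc 9: bank0 row1 -> HIT
Acc 10: bank0 row1 -> HIT
Acc 11: bank0 row1 -> HIT
Acc 12: bank0 row2 -> MISS (open row2); precharges=4
Acc 13: bank0 row1 -> MISS (open row1); precharges=5
Acc 14: bank0 row1 -> HIT

Answer: 5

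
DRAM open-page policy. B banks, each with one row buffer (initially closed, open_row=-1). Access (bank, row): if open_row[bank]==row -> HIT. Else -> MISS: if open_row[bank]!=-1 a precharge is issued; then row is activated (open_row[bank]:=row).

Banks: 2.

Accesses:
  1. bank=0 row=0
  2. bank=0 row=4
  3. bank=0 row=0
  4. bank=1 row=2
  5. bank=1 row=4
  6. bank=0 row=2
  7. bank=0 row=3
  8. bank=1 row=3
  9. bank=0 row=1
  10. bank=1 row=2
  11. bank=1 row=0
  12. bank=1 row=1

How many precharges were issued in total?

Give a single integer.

Acc 1: bank0 row0 -> MISS (open row0); precharges=0
Acc 2: bank0 row4 -> MISS (open row4); precharges=1
Acc 3: bank0 row0 -> MISS (open row0); precharges=2
Acc 4: bank1 row2 -> MISS (open row2); precharges=2
Acc 5: bank1 row4 -> MISS (open row4); precharges=3
Acc 6: bank0 row2 -> MISS (open row2); precharges=4
Acc 7: bank0 row3 -> MISS (open row3); precharges=5
Acc 8: bank1 row3 -> MISS (open row3); precharges=6
Acc 9: bank0 row1 -> MISS (open row1); precharges=7
Acc 10: bank1 row2 -> MISS (open row2); precharges=8
Acc 11: bank1 row0 -> MISS (open row0); precharges=9
Acc 12: bank1 row1 -> MISS (open row1); precharges=10

Answer: 10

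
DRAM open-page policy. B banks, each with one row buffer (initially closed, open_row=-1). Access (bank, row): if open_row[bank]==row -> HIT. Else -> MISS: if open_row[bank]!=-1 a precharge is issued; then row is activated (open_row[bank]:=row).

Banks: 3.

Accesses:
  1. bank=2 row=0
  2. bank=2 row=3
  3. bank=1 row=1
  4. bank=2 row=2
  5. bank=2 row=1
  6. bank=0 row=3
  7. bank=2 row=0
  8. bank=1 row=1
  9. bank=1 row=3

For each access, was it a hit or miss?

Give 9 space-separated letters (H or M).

Answer: M M M M M M M H M

Derivation:
Acc 1: bank2 row0 -> MISS (open row0); precharges=0
Acc 2: bank2 row3 -> MISS (open row3); precharges=1
Acc 3: bank1 row1 -> MISS (open row1); precharges=1
Acc 4: bank2 row2 -> MISS (open row2); precharges=2
Acc 5: bank2 row1 -> MISS (open row1); precharges=3
Acc 6: bank0 row3 -> MISS (open row3); precharges=3
Acc 7: bank2 row0 -> MISS (open row0); precharges=4
Acc 8: bank1 row1 -> HIT
Acc 9: bank1 row3 -> MISS (open row3); precharges=5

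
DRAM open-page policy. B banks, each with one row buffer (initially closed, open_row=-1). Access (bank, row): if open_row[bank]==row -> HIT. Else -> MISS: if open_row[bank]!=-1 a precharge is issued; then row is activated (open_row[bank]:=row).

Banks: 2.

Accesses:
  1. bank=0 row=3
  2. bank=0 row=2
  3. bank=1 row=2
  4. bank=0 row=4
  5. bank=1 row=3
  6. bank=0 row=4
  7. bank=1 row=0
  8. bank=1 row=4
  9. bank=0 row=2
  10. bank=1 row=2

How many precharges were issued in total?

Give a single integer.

Answer: 7

Derivation:
Acc 1: bank0 row3 -> MISS (open row3); precharges=0
Acc 2: bank0 row2 -> MISS (open row2); precharges=1
Acc 3: bank1 row2 -> MISS (open row2); precharges=1
Acc 4: bank0 row4 -> MISS (open row4); precharges=2
Acc 5: bank1 row3 -> MISS (open row3); precharges=3
Acc 6: bank0 row4 -> HIT
Acc 7: bank1 row0 -> MISS (open row0); precharges=4
Acc 8: bank1 row4 -> MISS (open row4); precharges=5
Acc 9: bank0 row2 -> MISS (open row2); precharges=6
Acc 10: bank1 row2 -> MISS (open row2); precharges=7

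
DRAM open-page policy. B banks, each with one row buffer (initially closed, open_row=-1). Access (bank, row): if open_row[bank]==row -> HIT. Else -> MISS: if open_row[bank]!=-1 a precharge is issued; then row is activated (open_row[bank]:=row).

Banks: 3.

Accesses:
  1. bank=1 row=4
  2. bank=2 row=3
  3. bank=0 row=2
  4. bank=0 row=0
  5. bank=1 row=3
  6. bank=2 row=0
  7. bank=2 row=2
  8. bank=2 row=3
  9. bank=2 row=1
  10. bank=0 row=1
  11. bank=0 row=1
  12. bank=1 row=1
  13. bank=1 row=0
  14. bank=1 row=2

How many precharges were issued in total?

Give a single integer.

Acc 1: bank1 row4 -> MISS (open row4); precharges=0
Acc 2: bank2 row3 -> MISS (open row3); precharges=0
Acc 3: bank0 row2 -> MISS (open row2); precharges=0
Acc 4: bank0 row0 -> MISS (open row0); precharges=1
Acc 5: bank1 row3 -> MISS (open row3); precharges=2
Acc 6: bank2 row0 -> MISS (open row0); precharges=3
Acc 7: bank2 row2 -> MISS (open row2); precharges=4
Acc 8: bank2 row3 -> MISS (open row3); precharges=5
Acc 9: bank2 row1 -> MISS (open row1); precharges=6
Acc 10: bank0 row1 -> MISS (open row1); precharges=7
Acc 11: bank0 row1 -> HIT
Acc 12: bank1 row1 -> MISS (open row1); precharges=8
Acc 13: bank1 row0 -> MISS (open row0); precharges=9
Acc 14: bank1 row2 -> MISS (open row2); precharges=10

Answer: 10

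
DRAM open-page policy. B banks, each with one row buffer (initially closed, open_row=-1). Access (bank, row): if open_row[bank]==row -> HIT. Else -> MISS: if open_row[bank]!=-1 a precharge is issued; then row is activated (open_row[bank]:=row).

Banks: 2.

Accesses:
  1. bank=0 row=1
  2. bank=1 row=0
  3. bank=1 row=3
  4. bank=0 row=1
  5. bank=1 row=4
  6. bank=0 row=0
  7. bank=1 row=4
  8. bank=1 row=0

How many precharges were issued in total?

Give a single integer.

Answer: 4

Derivation:
Acc 1: bank0 row1 -> MISS (open row1); precharges=0
Acc 2: bank1 row0 -> MISS (open row0); precharges=0
Acc 3: bank1 row3 -> MISS (open row3); precharges=1
Acc 4: bank0 row1 -> HIT
Acc 5: bank1 row4 -> MISS (open row4); precharges=2
Acc 6: bank0 row0 -> MISS (open row0); precharges=3
Acc 7: bank1 row4 -> HIT
Acc 8: bank1 row0 -> MISS (open row0); precharges=4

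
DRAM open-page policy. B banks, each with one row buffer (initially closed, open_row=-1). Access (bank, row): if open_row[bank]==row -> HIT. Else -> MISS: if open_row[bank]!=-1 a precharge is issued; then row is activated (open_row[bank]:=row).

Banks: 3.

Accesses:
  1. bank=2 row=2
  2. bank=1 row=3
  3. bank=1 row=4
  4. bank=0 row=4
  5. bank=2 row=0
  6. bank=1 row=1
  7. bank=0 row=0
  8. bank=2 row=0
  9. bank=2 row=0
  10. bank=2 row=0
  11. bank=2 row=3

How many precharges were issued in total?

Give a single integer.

Answer: 5

Derivation:
Acc 1: bank2 row2 -> MISS (open row2); precharges=0
Acc 2: bank1 row3 -> MISS (open row3); precharges=0
Acc 3: bank1 row4 -> MISS (open row4); precharges=1
Acc 4: bank0 row4 -> MISS (open row4); precharges=1
Acc 5: bank2 row0 -> MISS (open row0); precharges=2
Acc 6: bank1 row1 -> MISS (open row1); precharges=3
Acc 7: bank0 row0 -> MISS (open row0); precharges=4
Acc 8: bank2 row0 -> HIT
Acc 9: bank2 row0 -> HIT
Acc 10: bank2 row0 -> HIT
Acc 11: bank2 row3 -> MISS (open row3); precharges=5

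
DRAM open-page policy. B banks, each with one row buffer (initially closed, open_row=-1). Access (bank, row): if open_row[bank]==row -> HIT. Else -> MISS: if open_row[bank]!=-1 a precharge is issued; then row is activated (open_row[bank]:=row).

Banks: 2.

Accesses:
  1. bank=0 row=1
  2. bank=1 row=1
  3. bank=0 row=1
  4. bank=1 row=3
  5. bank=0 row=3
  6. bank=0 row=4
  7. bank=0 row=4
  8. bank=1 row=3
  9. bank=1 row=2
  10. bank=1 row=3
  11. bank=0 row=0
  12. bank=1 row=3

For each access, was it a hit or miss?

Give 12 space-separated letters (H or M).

Answer: M M H M M M H H M M M H

Derivation:
Acc 1: bank0 row1 -> MISS (open row1); precharges=0
Acc 2: bank1 row1 -> MISS (open row1); precharges=0
Acc 3: bank0 row1 -> HIT
Acc 4: bank1 row3 -> MISS (open row3); precharges=1
Acc 5: bank0 row3 -> MISS (open row3); precharges=2
Acc 6: bank0 row4 -> MISS (open row4); precharges=3
Acc 7: bank0 row4 -> HIT
Acc 8: bank1 row3 -> HIT
Acc 9: bank1 row2 -> MISS (open row2); precharges=4
Acc 10: bank1 row3 -> MISS (open row3); precharges=5
Acc 11: bank0 row0 -> MISS (open row0); precharges=6
Acc 12: bank1 row3 -> HIT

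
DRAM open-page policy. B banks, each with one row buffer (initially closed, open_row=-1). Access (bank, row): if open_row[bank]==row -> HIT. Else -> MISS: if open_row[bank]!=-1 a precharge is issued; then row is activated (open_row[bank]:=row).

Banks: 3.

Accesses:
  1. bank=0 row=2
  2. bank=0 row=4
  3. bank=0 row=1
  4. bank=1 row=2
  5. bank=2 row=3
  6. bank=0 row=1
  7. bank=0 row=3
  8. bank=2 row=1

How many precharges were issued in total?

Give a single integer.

Answer: 4

Derivation:
Acc 1: bank0 row2 -> MISS (open row2); precharges=0
Acc 2: bank0 row4 -> MISS (open row4); precharges=1
Acc 3: bank0 row1 -> MISS (open row1); precharges=2
Acc 4: bank1 row2 -> MISS (open row2); precharges=2
Acc 5: bank2 row3 -> MISS (open row3); precharges=2
Acc 6: bank0 row1 -> HIT
Acc 7: bank0 row3 -> MISS (open row3); precharges=3
Acc 8: bank2 row1 -> MISS (open row1); precharges=4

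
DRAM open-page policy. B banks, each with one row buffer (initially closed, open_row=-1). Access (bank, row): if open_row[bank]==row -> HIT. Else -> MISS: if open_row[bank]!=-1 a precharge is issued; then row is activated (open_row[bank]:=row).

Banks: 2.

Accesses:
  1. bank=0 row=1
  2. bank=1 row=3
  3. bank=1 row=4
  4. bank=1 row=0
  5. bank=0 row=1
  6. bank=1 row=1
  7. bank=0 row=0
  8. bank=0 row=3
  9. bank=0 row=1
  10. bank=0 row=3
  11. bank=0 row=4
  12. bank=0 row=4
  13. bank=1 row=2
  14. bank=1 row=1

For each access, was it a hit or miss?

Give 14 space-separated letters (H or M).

Answer: M M M M H M M M M M M H M M

Derivation:
Acc 1: bank0 row1 -> MISS (open row1); precharges=0
Acc 2: bank1 row3 -> MISS (open row3); precharges=0
Acc 3: bank1 row4 -> MISS (open row4); precharges=1
Acc 4: bank1 row0 -> MISS (open row0); precharges=2
Acc 5: bank0 row1 -> HIT
Acc 6: bank1 row1 -> MISS (open row1); precharges=3
Acc 7: bank0 row0 -> MISS (open row0); precharges=4
Acc 8: bank0 row3 -> MISS (open row3); precharges=5
Acc 9: bank0 row1 -> MISS (open row1); precharges=6
Acc 10: bank0 row3 -> MISS (open row3); precharges=7
Acc 11: bank0 row4 -> MISS (open row4); precharges=8
Acc 12: bank0 row4 -> HIT
Acc 13: bank1 row2 -> MISS (open row2); precharges=9
Acc 14: bank1 row1 -> MISS (open row1); precharges=10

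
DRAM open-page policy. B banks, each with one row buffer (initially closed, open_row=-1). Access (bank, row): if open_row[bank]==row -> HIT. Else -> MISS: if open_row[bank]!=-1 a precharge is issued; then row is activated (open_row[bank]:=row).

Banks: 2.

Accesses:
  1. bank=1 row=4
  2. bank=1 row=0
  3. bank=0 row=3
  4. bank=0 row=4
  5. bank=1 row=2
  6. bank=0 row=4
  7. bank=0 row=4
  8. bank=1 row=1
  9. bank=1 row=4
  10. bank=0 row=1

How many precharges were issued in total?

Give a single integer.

Answer: 6

Derivation:
Acc 1: bank1 row4 -> MISS (open row4); precharges=0
Acc 2: bank1 row0 -> MISS (open row0); precharges=1
Acc 3: bank0 row3 -> MISS (open row3); precharges=1
Acc 4: bank0 row4 -> MISS (open row4); precharges=2
Acc 5: bank1 row2 -> MISS (open row2); precharges=3
Acc 6: bank0 row4 -> HIT
Acc 7: bank0 row4 -> HIT
Acc 8: bank1 row1 -> MISS (open row1); precharges=4
Acc 9: bank1 row4 -> MISS (open row4); precharges=5
Acc 10: bank0 row1 -> MISS (open row1); precharges=6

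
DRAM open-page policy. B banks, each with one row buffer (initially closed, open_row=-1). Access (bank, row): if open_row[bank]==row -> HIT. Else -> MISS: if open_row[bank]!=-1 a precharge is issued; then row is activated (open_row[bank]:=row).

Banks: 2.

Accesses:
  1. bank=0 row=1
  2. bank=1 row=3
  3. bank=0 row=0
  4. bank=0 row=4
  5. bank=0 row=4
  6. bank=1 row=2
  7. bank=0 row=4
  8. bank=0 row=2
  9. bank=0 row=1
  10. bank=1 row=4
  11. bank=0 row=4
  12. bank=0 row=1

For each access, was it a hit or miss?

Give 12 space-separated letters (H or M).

Acc 1: bank0 row1 -> MISS (open row1); precharges=0
Acc 2: bank1 row3 -> MISS (open row3); precharges=0
Acc 3: bank0 row0 -> MISS (open row0); precharges=1
Acc 4: bank0 row4 -> MISS (open row4); precharges=2
Acc 5: bank0 row4 -> HIT
Acc 6: bank1 row2 -> MISS (open row2); precharges=3
Acc 7: bank0 row4 -> HIT
Acc 8: bank0 row2 -> MISS (open row2); precharges=4
Acc 9: bank0 row1 -> MISS (open row1); precharges=5
Acc 10: bank1 row4 -> MISS (open row4); precharges=6
Acc 11: bank0 row4 -> MISS (open row4); precharges=7
Acc 12: bank0 row1 -> MISS (open row1); precharges=8

Answer: M M M M H M H M M M M M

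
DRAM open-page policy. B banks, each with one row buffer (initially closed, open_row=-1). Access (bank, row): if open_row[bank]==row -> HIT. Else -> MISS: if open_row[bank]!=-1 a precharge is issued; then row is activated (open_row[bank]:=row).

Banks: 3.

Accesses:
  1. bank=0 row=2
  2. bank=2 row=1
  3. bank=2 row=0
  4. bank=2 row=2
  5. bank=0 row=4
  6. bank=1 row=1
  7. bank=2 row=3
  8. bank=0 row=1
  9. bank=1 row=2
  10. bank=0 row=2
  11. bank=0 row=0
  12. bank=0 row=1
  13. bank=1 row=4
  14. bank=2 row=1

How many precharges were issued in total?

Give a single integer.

Answer: 11

Derivation:
Acc 1: bank0 row2 -> MISS (open row2); precharges=0
Acc 2: bank2 row1 -> MISS (open row1); precharges=0
Acc 3: bank2 row0 -> MISS (open row0); precharges=1
Acc 4: bank2 row2 -> MISS (open row2); precharges=2
Acc 5: bank0 row4 -> MISS (open row4); precharges=3
Acc 6: bank1 row1 -> MISS (open row1); precharges=3
Acc 7: bank2 row3 -> MISS (open row3); precharges=4
Acc 8: bank0 row1 -> MISS (open row1); precharges=5
Acc 9: bank1 row2 -> MISS (open row2); precharges=6
Acc 10: bank0 row2 -> MISS (open row2); precharges=7
Acc 11: bank0 row0 -> MISS (open row0); precharges=8
Acc 12: bank0 row1 -> MISS (open row1); precharges=9
Acc 13: bank1 row4 -> MISS (open row4); precharges=10
Acc 14: bank2 row1 -> MISS (open row1); precharges=11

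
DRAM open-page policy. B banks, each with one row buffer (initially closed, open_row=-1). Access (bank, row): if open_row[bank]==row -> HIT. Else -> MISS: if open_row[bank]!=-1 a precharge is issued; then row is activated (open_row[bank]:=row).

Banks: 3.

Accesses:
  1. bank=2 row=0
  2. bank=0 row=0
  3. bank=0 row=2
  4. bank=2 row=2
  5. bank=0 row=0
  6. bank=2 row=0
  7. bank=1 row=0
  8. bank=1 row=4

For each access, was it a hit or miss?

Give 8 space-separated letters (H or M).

Answer: M M M M M M M M

Derivation:
Acc 1: bank2 row0 -> MISS (open row0); precharges=0
Acc 2: bank0 row0 -> MISS (open row0); precharges=0
Acc 3: bank0 row2 -> MISS (open row2); precharges=1
Acc 4: bank2 row2 -> MISS (open row2); precharges=2
Acc 5: bank0 row0 -> MISS (open row0); precharges=3
Acc 6: bank2 row0 -> MISS (open row0); precharges=4
Acc 7: bank1 row0 -> MISS (open row0); precharges=4
Acc 8: bank1 row4 -> MISS (open row4); precharges=5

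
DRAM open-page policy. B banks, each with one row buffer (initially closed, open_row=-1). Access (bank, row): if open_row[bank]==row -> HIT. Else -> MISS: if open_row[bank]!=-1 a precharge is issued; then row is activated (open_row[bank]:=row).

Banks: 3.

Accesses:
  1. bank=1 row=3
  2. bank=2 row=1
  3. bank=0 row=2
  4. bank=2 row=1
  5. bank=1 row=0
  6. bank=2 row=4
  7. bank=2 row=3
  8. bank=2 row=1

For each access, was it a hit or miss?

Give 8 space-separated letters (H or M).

Acc 1: bank1 row3 -> MISS (open row3); precharges=0
Acc 2: bank2 row1 -> MISS (open row1); precharges=0
Acc 3: bank0 row2 -> MISS (open row2); precharges=0
Acc 4: bank2 row1 -> HIT
Acc 5: bank1 row0 -> MISS (open row0); precharges=1
Acc 6: bank2 row4 -> MISS (open row4); precharges=2
Acc 7: bank2 row3 -> MISS (open row3); precharges=3
Acc 8: bank2 row1 -> MISS (open row1); precharges=4

Answer: M M M H M M M M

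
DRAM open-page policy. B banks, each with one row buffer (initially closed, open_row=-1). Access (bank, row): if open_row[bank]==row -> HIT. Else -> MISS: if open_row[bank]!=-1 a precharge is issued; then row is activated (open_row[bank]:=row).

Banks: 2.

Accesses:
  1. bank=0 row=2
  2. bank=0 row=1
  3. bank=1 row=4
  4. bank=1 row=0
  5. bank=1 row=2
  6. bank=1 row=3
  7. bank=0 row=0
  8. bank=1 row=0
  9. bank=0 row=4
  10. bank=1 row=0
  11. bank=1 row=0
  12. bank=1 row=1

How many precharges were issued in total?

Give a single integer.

Acc 1: bank0 row2 -> MISS (open row2); precharges=0
Acc 2: bank0 row1 -> MISS (open row1); precharges=1
Acc 3: bank1 row4 -> MISS (open row4); precharges=1
Acc 4: bank1 row0 -> MISS (open row0); precharges=2
Acc 5: bank1 row2 -> MISS (open row2); precharges=3
Acc 6: bank1 row3 -> MISS (open row3); precharges=4
Acc 7: bank0 row0 -> MISS (open row0); precharges=5
Acc 8: bank1 row0 -> MISS (open row0); precharges=6
Acc 9: bank0 row4 -> MISS (open row4); precharges=7
Acc 10: bank1 row0 -> HIT
Acc 11: bank1 row0 -> HIT
Acc 12: bank1 row1 -> MISS (open row1); precharges=8

Answer: 8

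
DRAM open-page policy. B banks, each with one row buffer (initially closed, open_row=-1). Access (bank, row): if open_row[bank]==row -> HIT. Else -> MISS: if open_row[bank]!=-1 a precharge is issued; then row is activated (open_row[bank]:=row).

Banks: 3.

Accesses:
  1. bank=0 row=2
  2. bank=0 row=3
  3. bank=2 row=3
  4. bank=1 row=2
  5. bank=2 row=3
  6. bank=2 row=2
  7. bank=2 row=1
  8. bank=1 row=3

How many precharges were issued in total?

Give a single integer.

Answer: 4

Derivation:
Acc 1: bank0 row2 -> MISS (open row2); precharges=0
Acc 2: bank0 row3 -> MISS (open row3); precharges=1
Acc 3: bank2 row3 -> MISS (open row3); precharges=1
Acc 4: bank1 row2 -> MISS (open row2); precharges=1
Acc 5: bank2 row3 -> HIT
Acc 6: bank2 row2 -> MISS (open row2); precharges=2
Acc 7: bank2 row1 -> MISS (open row1); precharges=3
Acc 8: bank1 row3 -> MISS (open row3); precharges=4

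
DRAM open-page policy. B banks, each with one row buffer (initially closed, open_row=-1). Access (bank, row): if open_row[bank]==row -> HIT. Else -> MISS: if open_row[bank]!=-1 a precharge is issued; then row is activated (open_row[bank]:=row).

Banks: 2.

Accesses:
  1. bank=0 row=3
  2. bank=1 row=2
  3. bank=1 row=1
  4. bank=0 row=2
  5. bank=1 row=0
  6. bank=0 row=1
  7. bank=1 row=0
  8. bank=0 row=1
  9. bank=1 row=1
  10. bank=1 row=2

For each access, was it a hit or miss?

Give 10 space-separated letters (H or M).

Acc 1: bank0 row3 -> MISS (open row3); precharges=0
Acc 2: bank1 row2 -> MISS (open row2); precharges=0
Acc 3: bank1 row1 -> MISS (open row1); precharges=1
Acc 4: bank0 row2 -> MISS (open row2); precharges=2
Acc 5: bank1 row0 -> MISS (open row0); precharges=3
Acc 6: bank0 row1 -> MISS (open row1); precharges=4
Acc 7: bank1 row0 -> HIT
Acc 8: bank0 row1 -> HIT
Acc 9: bank1 row1 -> MISS (open row1); precharges=5
Acc 10: bank1 row2 -> MISS (open row2); precharges=6

Answer: M M M M M M H H M M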